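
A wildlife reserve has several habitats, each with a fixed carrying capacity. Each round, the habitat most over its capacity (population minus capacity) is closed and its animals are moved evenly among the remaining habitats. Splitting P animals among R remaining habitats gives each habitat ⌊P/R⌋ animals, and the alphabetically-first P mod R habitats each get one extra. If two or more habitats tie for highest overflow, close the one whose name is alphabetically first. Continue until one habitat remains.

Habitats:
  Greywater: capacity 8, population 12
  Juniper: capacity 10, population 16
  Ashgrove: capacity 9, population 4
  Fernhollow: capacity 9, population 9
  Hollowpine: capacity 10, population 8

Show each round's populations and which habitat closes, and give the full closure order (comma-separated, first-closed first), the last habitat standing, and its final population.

Round 1: Ashgrove=4 Fernhollow=9 Greywater=12 Hollowpine=8 Juniper=16 → close Juniper (overflow 6)
  16÷4 = 4 each, +1 to first 0
Round 2: Ashgrove=8 Fernhollow=13 Greywater=16 Hollowpine=12 → close Greywater (overflow 8)
  16÷3 = 5 each, +1 to first 1
Round 3: Ashgrove=14 Fernhollow=18 Hollowpine=17 → close Fernhollow (overflow 9)
  18÷2 = 9 each, +1 to first 0
Round 4: Ashgrove=23 Hollowpine=26 → close Hollowpine (overflow 16)
  26÷1 = 26 each, +1 to first 0

Closure order: Juniper, Greywater, Fernhollow, Hollowpine
Last habitat: Ashgrove with 49 animals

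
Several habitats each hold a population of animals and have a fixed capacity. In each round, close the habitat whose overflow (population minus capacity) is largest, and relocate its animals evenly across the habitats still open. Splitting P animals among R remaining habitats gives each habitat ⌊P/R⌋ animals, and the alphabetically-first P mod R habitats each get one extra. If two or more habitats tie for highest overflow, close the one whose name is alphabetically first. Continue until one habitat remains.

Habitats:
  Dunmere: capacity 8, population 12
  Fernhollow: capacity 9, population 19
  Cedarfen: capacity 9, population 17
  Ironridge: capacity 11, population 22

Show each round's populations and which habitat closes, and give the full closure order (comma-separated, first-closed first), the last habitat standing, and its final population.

Closure order: Ironridge, Fernhollow, Cedarfen
Last habitat: Dunmere with 70 animals

Round 1: Cedarfen=17 Dunmere=12 Fernhollow=19 Ironridge=22 → close Ironridge (overflow 11)
  22÷3 = 7 each, +1 to first 1
Round 2: Cedarfen=25 Dunmere=19 Fernhollow=26 → close Fernhollow (overflow 17)
  26÷2 = 13 each, +1 to first 0
Round 3: Cedarfen=38 Dunmere=32 → close Cedarfen (overflow 29)
  38÷1 = 38 each, +1 to first 0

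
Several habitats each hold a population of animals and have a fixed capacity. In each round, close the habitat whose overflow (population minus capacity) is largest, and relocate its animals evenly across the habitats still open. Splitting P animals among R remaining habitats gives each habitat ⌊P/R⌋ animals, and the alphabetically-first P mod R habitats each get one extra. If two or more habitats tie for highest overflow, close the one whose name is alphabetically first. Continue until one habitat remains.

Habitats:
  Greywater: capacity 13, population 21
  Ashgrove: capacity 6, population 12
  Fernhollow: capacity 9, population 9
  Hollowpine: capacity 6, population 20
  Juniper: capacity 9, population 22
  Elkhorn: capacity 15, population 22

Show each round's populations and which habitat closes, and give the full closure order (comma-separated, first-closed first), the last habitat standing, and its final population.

Closure order: Hollowpine, Juniper, Elkhorn, Greywater, Ashgrove
Last habitat: Fernhollow with 106 animals

Round 1: Ashgrove=12 Elkhorn=22 Fernhollow=9 Greywater=21 Hollowpine=20 Juniper=22 → close Hollowpine (overflow 14)
  20÷5 = 4 each, +1 to first 0
Round 2: Ashgrove=16 Elkhorn=26 Fernhollow=13 Greywater=25 Juniper=26 → close Juniper (overflow 17)
  26÷4 = 6 each, +1 to first 2
Round 3: Ashgrove=23 Elkhorn=33 Fernhollow=19 Greywater=31 → close Elkhorn (overflow 18)
  33÷3 = 11 each, +1 to first 0
Round 4: Ashgrove=34 Fernhollow=30 Greywater=42 → close Greywater (overflow 29)
  42÷2 = 21 each, +1 to first 0
Round 5: Ashgrove=55 Fernhollow=51 → close Ashgrove (overflow 49)
  55÷1 = 55 each, +1 to first 0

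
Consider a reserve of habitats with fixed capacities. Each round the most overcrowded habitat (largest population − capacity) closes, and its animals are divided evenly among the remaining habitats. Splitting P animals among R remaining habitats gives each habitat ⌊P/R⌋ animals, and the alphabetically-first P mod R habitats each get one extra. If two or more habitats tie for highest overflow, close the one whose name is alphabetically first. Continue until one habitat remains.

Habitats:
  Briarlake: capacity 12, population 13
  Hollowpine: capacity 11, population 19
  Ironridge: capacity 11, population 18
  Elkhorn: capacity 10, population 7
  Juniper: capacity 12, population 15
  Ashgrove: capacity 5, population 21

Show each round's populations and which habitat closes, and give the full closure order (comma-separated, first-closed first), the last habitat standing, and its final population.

Closure order: Ashgrove, Hollowpine, Ironridge, Briarlake, Juniper
Last habitat: Elkhorn with 93 animals

Round 1: Ashgrove=21 Briarlake=13 Elkhorn=7 Hollowpine=19 Ironridge=18 Juniper=15 → close Ashgrove (overflow 16)
  21÷5 = 4 each, +1 to first 1
Round 2: Briarlake=18 Elkhorn=11 Hollowpine=23 Ironridge=22 Juniper=19 → close Hollowpine (overflow 12)
  23÷4 = 5 each, +1 to first 3
Round 3: Briarlake=24 Elkhorn=17 Ironridge=28 Juniper=24 → close Ironridge (overflow 17)
  28÷3 = 9 each, +1 to first 1
Round 4: Briarlake=34 Elkhorn=26 Juniper=33 → close Briarlake (overflow 22)
  34÷2 = 17 each, +1 to first 0
Round 5: Elkhorn=43 Juniper=50 → close Juniper (overflow 38)
  50÷1 = 50 each, +1 to first 0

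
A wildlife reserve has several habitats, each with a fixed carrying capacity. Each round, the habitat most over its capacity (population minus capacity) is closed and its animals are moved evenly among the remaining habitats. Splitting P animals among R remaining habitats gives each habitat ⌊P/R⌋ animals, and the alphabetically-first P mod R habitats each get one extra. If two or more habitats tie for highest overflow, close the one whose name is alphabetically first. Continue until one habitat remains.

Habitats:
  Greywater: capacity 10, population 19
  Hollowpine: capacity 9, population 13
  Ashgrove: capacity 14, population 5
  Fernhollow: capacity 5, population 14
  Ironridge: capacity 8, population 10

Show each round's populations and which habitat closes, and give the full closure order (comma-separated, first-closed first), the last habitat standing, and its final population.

Round 1: Ashgrove=5 Fernhollow=14 Greywater=19 Hollowpine=13 Ironridge=10 → close Fernhollow (overflow 9)
  14÷4 = 3 each, +1 to first 2
Round 2: Ashgrove=9 Greywater=23 Hollowpine=16 Ironridge=13 → close Greywater (overflow 13)
  23÷3 = 7 each, +1 to first 2
Round 3: Ashgrove=17 Hollowpine=24 Ironridge=20 → close Hollowpine (overflow 15)
  24÷2 = 12 each, +1 to first 0
Round 4: Ashgrove=29 Ironridge=32 → close Ironridge (overflow 24)
  32÷1 = 32 each, +1 to first 0

Closure order: Fernhollow, Greywater, Hollowpine, Ironridge
Last habitat: Ashgrove with 61 animals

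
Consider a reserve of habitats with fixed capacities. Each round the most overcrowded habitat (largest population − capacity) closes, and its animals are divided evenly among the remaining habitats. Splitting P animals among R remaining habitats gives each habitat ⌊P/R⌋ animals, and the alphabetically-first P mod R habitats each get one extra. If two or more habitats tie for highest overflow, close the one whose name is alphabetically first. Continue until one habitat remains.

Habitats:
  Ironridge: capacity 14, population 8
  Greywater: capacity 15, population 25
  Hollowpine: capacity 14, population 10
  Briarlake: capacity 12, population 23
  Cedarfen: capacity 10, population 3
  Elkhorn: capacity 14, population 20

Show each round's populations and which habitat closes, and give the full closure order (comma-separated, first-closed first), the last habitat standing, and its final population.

Round 1: Briarlake=23 Cedarfen=3 Elkhorn=20 Greywater=25 Hollowpine=10 Ironridge=8 → close Briarlake (overflow 11)
  23÷5 = 4 each, +1 to first 3
Round 2: Cedarfen=8 Elkhorn=25 Greywater=30 Hollowpine=14 Ironridge=12 → close Greywater (overflow 15)
  30÷4 = 7 each, +1 to first 2
Round 3: Cedarfen=16 Elkhorn=33 Hollowpine=21 Ironridge=19 → close Elkhorn (overflow 19)
  33÷3 = 11 each, +1 to first 0
Round 4: Cedarfen=27 Hollowpine=32 Ironridge=30 → close Hollowpine (overflow 18)
  32÷2 = 16 each, +1 to first 0
Round 5: Cedarfen=43 Ironridge=46 → close Cedarfen (overflow 33)
  43÷1 = 43 each, +1 to first 0

Closure order: Briarlake, Greywater, Elkhorn, Hollowpine, Cedarfen
Last habitat: Ironridge with 89 animals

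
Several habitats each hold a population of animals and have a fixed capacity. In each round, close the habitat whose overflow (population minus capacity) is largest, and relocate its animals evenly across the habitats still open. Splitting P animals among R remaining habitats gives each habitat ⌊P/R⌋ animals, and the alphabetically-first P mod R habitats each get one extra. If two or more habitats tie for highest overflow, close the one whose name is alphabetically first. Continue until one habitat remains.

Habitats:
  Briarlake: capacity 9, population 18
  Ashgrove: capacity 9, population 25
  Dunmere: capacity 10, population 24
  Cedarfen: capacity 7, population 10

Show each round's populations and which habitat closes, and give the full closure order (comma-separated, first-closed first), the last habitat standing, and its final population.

Round 1: Ashgrove=25 Briarlake=18 Cedarfen=10 Dunmere=24 → close Ashgrove (overflow 16)
  25÷3 = 8 each, +1 to first 1
Round 2: Briarlake=27 Cedarfen=18 Dunmere=32 → close Dunmere (overflow 22)
  32÷2 = 16 each, +1 to first 0
Round 3: Briarlake=43 Cedarfen=34 → close Briarlake (overflow 34)
  43÷1 = 43 each, +1 to first 0

Closure order: Ashgrove, Dunmere, Briarlake
Last habitat: Cedarfen with 77 animals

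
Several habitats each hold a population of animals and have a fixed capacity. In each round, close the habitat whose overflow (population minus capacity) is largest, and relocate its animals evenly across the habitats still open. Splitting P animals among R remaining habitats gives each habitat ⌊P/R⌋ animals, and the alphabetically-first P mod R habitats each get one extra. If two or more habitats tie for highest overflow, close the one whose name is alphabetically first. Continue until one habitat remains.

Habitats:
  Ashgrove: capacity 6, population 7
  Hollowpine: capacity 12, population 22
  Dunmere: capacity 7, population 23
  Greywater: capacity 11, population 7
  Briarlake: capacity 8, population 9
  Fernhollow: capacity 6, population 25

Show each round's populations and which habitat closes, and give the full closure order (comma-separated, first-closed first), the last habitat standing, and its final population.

Round 1: Ashgrove=7 Briarlake=9 Dunmere=23 Fernhollow=25 Greywater=7 Hollowpine=22 → close Fernhollow (overflow 19)
  25÷5 = 5 each, +1 to first 0
Round 2: Ashgrove=12 Briarlake=14 Dunmere=28 Greywater=12 Hollowpine=27 → close Dunmere (overflow 21)
  28÷4 = 7 each, +1 to first 0
Round 3: Ashgrove=19 Briarlake=21 Greywater=19 Hollowpine=34 → close Hollowpine (overflow 22)
  34÷3 = 11 each, +1 to first 1
Round 4: Ashgrove=31 Briarlake=32 Greywater=30 → close Ashgrove (overflow 25)
  31÷2 = 15 each, +1 to first 1
Round 5: Briarlake=48 Greywater=45 → close Briarlake (overflow 40)
  48÷1 = 48 each, +1 to first 0

Closure order: Fernhollow, Dunmere, Hollowpine, Ashgrove, Briarlake
Last habitat: Greywater with 93 animals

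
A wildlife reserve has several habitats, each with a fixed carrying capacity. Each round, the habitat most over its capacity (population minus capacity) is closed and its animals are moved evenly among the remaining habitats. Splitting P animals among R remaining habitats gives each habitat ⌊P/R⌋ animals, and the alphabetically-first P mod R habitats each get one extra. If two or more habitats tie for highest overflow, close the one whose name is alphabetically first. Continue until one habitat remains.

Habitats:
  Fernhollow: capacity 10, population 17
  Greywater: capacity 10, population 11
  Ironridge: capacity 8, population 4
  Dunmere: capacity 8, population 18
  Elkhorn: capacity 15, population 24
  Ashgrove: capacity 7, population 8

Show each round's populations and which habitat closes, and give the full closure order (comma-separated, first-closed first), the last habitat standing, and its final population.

Closure order: Dunmere, Elkhorn, Fernhollow, Ashgrove, Greywater
Last habitat: Ironridge with 82 animals

Round 1: Ashgrove=8 Dunmere=18 Elkhorn=24 Fernhollow=17 Greywater=11 Ironridge=4 → close Dunmere (overflow 10)
  18÷5 = 3 each, +1 to first 3
Round 2: Ashgrove=12 Elkhorn=28 Fernhollow=21 Greywater=14 Ironridge=7 → close Elkhorn (overflow 13)
  28÷4 = 7 each, +1 to first 0
Round 3: Ashgrove=19 Fernhollow=28 Greywater=21 Ironridge=14 → close Fernhollow (overflow 18)
  28÷3 = 9 each, +1 to first 1
Round 4: Ashgrove=29 Greywater=30 Ironridge=23 → close Ashgrove (overflow 22)
  29÷2 = 14 each, +1 to first 1
Round 5: Greywater=45 Ironridge=37 → close Greywater (overflow 35)
  45÷1 = 45 each, +1 to first 0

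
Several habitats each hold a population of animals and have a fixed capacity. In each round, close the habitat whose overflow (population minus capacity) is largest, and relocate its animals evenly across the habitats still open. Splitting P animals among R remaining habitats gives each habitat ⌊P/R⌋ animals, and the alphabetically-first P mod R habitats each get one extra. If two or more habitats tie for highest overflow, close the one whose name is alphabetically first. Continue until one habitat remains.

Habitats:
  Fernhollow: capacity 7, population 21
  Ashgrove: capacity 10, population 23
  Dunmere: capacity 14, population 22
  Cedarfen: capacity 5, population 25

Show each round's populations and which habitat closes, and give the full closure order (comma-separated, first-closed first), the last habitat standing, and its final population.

Closure order: Cedarfen, Ashgrove, Fernhollow
Last habitat: Dunmere with 91 animals

Round 1: Ashgrove=23 Cedarfen=25 Dunmere=22 Fernhollow=21 → close Cedarfen (overflow 20)
  25÷3 = 8 each, +1 to first 1
Round 2: Ashgrove=32 Dunmere=30 Fernhollow=29 → close Ashgrove (overflow 22)
  32÷2 = 16 each, +1 to first 0
Round 3: Dunmere=46 Fernhollow=45 → close Fernhollow (overflow 38)
  45÷1 = 45 each, +1 to first 0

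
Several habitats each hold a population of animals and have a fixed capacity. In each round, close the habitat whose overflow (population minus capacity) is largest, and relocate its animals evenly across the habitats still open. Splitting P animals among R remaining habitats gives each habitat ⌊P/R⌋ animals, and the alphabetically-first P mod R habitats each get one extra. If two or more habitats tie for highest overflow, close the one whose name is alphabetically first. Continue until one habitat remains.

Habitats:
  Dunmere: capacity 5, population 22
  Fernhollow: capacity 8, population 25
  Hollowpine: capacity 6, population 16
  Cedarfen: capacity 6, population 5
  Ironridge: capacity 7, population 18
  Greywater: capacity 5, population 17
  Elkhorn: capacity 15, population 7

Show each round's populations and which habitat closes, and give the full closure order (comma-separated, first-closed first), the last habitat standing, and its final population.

Round 1: Cedarfen=5 Dunmere=22 Elkhorn=7 Fernhollow=25 Greywater=17 Hollowpine=16 Ironridge=18 → close Dunmere (overflow 17)
  22÷6 = 3 each, +1 to first 4
Round 2: Cedarfen=9 Elkhorn=11 Fernhollow=29 Greywater=21 Hollowpine=19 Ironridge=21 → close Fernhollow (overflow 21)
  29÷5 = 5 each, +1 to first 4
Round 3: Cedarfen=15 Elkhorn=17 Greywater=27 Hollowpine=25 Ironridge=26 → close Greywater (overflow 22)
  27÷4 = 6 each, +1 to first 3
Round 4: Cedarfen=22 Elkhorn=24 Hollowpine=32 Ironridge=32 → close Hollowpine (overflow 26)
  32÷3 = 10 each, +1 to first 2
Round 5: Cedarfen=33 Elkhorn=35 Ironridge=42 → close Ironridge (overflow 35)
  42÷2 = 21 each, +1 to first 0
Round 6: Cedarfen=54 Elkhorn=56 → close Cedarfen (overflow 48)
  54÷1 = 54 each, +1 to first 0

Closure order: Dunmere, Fernhollow, Greywater, Hollowpine, Ironridge, Cedarfen
Last habitat: Elkhorn with 110 animals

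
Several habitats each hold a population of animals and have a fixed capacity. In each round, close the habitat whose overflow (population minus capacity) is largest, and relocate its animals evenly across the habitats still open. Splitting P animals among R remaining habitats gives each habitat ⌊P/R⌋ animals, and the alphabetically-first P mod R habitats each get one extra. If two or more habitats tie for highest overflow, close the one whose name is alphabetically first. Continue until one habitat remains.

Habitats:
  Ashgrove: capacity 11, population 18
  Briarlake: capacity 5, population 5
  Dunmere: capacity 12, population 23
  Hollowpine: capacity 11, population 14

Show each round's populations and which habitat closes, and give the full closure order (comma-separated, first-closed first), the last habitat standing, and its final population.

Round 1: Ashgrove=18 Briarlake=5 Dunmere=23 Hollowpine=14 → close Dunmere (overflow 11)
  23÷3 = 7 each, +1 to first 2
Round 2: Ashgrove=26 Briarlake=13 Hollowpine=21 → close Ashgrove (overflow 15)
  26÷2 = 13 each, +1 to first 0
Round 3: Briarlake=26 Hollowpine=34 → close Hollowpine (overflow 23)
  34÷1 = 34 each, +1 to first 0

Closure order: Dunmere, Ashgrove, Hollowpine
Last habitat: Briarlake with 60 animals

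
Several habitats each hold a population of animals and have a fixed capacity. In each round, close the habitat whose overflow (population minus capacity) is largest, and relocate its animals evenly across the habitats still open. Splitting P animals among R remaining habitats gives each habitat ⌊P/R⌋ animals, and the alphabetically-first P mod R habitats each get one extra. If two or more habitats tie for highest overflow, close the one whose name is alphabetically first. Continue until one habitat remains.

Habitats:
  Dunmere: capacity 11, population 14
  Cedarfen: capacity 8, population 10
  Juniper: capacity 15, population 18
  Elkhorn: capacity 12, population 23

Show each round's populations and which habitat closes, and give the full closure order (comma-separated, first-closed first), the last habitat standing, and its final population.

Round 1: Cedarfen=10 Dunmere=14 Elkhorn=23 Juniper=18 → close Elkhorn (overflow 11)
  23÷3 = 7 each, +1 to first 2
Round 2: Cedarfen=18 Dunmere=22 Juniper=25 → close Dunmere (overflow 11)
  22÷2 = 11 each, +1 to first 0
Round 3: Cedarfen=29 Juniper=36 → close Cedarfen (overflow 21)
  29÷1 = 29 each, +1 to first 0

Closure order: Elkhorn, Dunmere, Cedarfen
Last habitat: Juniper with 65 animals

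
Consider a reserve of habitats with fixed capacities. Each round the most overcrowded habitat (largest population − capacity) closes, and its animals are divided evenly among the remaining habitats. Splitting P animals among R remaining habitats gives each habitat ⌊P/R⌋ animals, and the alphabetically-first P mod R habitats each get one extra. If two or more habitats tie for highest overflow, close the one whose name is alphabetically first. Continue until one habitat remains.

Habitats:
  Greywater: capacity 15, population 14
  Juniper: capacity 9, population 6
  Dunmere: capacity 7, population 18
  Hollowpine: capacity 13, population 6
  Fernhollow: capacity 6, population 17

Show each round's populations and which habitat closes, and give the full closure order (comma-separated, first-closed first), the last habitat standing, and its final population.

Round 1: Dunmere=18 Fernhollow=17 Greywater=14 Hollowpine=6 Juniper=6 → close Dunmere (overflow 11)
  18÷4 = 4 each, +1 to first 2
Round 2: Fernhollow=22 Greywater=19 Hollowpine=10 Juniper=10 → close Fernhollow (overflow 16)
  22÷3 = 7 each, +1 to first 1
Round 3: Greywater=27 Hollowpine=17 Juniper=17 → close Greywater (overflow 12)
  27÷2 = 13 each, +1 to first 1
Round 4: Hollowpine=31 Juniper=30 → close Juniper (overflow 21)
  30÷1 = 30 each, +1 to first 0

Closure order: Dunmere, Fernhollow, Greywater, Juniper
Last habitat: Hollowpine with 61 animals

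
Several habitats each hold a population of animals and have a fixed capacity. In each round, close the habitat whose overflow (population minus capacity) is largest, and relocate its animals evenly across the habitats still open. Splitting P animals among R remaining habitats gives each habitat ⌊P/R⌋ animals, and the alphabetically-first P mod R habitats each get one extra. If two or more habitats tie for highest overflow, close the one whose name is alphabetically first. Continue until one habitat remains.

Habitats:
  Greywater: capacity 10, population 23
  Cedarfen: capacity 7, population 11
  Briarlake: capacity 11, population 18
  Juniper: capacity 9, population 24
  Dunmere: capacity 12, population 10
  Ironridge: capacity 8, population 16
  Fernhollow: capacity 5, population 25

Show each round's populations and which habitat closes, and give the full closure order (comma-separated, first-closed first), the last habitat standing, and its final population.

Round 1: Briarlake=18 Cedarfen=11 Dunmere=10 Fernhollow=25 Greywater=23 Ironridge=16 Juniper=24 → close Fernhollow (overflow 20)
  25÷6 = 4 each, +1 to first 1
Round 2: Briarlake=23 Cedarfen=15 Dunmere=14 Greywater=27 Ironridge=20 Juniper=28 → close Juniper (overflow 19)
  28÷5 = 5 each, +1 to first 3
Round 3: Briarlake=29 Cedarfen=21 Dunmere=20 Greywater=32 Ironridge=25 → close Greywater (overflow 22)
  32÷4 = 8 each, +1 to first 0
Round 4: Briarlake=37 Cedarfen=29 Dunmere=28 Ironridge=33 → close Briarlake (overflow 26)
  37÷3 = 12 each, +1 to first 1
Round 5: Cedarfen=42 Dunmere=40 Ironridge=45 → close Ironridge (overflow 37)
  45÷2 = 22 each, +1 to first 1
Round 6: Cedarfen=65 Dunmere=62 → close Cedarfen (overflow 58)
  65÷1 = 65 each, +1 to first 0

Closure order: Fernhollow, Juniper, Greywater, Briarlake, Ironridge, Cedarfen
Last habitat: Dunmere with 127 animals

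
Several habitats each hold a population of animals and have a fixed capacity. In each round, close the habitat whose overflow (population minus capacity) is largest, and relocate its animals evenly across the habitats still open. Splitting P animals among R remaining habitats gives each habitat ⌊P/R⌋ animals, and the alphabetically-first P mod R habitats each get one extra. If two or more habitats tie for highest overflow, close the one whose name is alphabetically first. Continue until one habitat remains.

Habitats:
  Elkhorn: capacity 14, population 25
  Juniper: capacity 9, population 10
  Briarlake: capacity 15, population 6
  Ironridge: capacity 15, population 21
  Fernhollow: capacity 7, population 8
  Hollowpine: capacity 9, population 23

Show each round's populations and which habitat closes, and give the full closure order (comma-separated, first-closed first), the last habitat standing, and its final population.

Closure order: Hollowpine, Elkhorn, Ironridge, Fernhollow, Juniper
Last habitat: Briarlake with 93 animals

Round 1: Briarlake=6 Elkhorn=25 Fernhollow=8 Hollowpine=23 Ironridge=21 Juniper=10 → close Hollowpine (overflow 14)
  23÷5 = 4 each, +1 to first 3
Round 2: Briarlake=11 Elkhorn=30 Fernhollow=13 Ironridge=25 Juniper=14 → close Elkhorn (overflow 16)
  30÷4 = 7 each, +1 to first 2
Round 3: Briarlake=19 Fernhollow=21 Ironridge=32 Juniper=21 → close Ironridge (overflow 17)
  32÷3 = 10 each, +1 to first 2
Round 4: Briarlake=30 Fernhollow=32 Juniper=31 → close Fernhollow (overflow 25)
  32÷2 = 16 each, +1 to first 0
Round 5: Briarlake=46 Juniper=47 → close Juniper (overflow 38)
  47÷1 = 47 each, +1 to first 0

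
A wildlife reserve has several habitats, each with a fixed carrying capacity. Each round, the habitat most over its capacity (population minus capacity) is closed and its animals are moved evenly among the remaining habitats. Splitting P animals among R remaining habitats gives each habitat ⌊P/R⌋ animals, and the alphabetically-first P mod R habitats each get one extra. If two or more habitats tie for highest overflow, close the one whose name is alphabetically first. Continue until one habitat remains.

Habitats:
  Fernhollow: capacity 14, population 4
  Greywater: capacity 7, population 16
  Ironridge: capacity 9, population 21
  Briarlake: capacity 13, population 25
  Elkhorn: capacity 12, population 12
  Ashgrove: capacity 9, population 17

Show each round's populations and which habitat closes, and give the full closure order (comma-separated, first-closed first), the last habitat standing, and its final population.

Round 1: Ashgrove=17 Briarlake=25 Elkhorn=12 Fernhollow=4 Greywater=16 Ironridge=21 → close Briarlake (overflow 12)
  25÷5 = 5 each, +1 to first 0
Round 2: Ashgrove=22 Elkhorn=17 Fernhollow=9 Greywater=21 Ironridge=26 → close Ironridge (overflow 17)
  26÷4 = 6 each, +1 to first 2
Round 3: Ashgrove=29 Elkhorn=24 Fernhollow=15 Greywater=27 → close Ashgrove (overflow 20)
  29÷3 = 9 each, +1 to first 2
Round 4: Elkhorn=34 Fernhollow=25 Greywater=36 → close Greywater (overflow 29)
  36÷2 = 18 each, +1 to first 0
Round 5: Elkhorn=52 Fernhollow=43 → close Elkhorn (overflow 40)
  52÷1 = 52 each, +1 to first 0

Closure order: Briarlake, Ironridge, Ashgrove, Greywater, Elkhorn
Last habitat: Fernhollow with 95 animals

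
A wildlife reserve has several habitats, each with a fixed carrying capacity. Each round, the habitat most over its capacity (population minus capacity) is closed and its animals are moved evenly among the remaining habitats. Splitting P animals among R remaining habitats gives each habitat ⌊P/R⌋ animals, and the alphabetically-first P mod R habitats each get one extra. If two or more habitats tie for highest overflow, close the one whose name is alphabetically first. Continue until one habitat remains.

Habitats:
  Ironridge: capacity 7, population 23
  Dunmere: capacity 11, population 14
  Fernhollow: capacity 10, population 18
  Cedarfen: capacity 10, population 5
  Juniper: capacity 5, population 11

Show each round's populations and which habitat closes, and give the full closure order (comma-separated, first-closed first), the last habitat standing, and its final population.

Closure order: Ironridge, Fernhollow, Juniper, Dunmere
Last habitat: Cedarfen with 71 animals

Round 1: Cedarfen=5 Dunmere=14 Fernhollow=18 Ironridge=23 Juniper=11 → close Ironridge (overflow 16)
  23÷4 = 5 each, +1 to first 3
Round 2: Cedarfen=11 Dunmere=20 Fernhollow=24 Juniper=16 → close Fernhollow (overflow 14)
  24÷3 = 8 each, +1 to first 0
Round 3: Cedarfen=19 Dunmere=28 Juniper=24 → close Juniper (overflow 19)
  24÷2 = 12 each, +1 to first 0
Round 4: Cedarfen=31 Dunmere=40 → close Dunmere (overflow 29)
  40÷1 = 40 each, +1 to first 0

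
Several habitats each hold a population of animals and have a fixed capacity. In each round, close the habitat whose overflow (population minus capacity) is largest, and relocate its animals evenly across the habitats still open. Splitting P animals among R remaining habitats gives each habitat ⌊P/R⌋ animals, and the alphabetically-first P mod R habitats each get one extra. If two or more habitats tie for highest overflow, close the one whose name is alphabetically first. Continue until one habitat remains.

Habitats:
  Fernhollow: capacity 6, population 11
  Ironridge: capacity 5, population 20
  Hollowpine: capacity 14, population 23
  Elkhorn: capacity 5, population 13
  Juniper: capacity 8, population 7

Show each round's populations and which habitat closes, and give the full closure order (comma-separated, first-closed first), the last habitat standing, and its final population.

Closure order: Ironridge, Hollowpine, Elkhorn, Fernhollow
Last habitat: Juniper with 74 animals

Round 1: Elkhorn=13 Fernhollow=11 Hollowpine=23 Ironridge=20 Juniper=7 → close Ironridge (overflow 15)
  20÷4 = 5 each, +1 to first 0
Round 2: Elkhorn=18 Fernhollow=16 Hollowpine=28 Juniper=12 → close Hollowpine (overflow 14)
  28÷3 = 9 each, +1 to first 1
Round 3: Elkhorn=28 Fernhollow=25 Juniper=21 → close Elkhorn (overflow 23)
  28÷2 = 14 each, +1 to first 0
Round 4: Fernhollow=39 Juniper=35 → close Fernhollow (overflow 33)
  39÷1 = 39 each, +1 to first 0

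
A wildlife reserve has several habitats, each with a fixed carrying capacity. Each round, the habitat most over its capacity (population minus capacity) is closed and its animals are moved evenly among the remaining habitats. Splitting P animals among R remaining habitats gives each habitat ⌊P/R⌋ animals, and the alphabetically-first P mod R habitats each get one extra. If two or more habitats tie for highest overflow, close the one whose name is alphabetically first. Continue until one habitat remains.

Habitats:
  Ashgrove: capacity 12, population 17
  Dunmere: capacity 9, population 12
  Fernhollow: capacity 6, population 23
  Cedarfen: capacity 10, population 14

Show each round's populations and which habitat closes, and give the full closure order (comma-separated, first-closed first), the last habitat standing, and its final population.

Closure order: Fernhollow, Ashgrove, Cedarfen
Last habitat: Dunmere with 66 animals

Round 1: Ashgrove=17 Cedarfen=14 Dunmere=12 Fernhollow=23 → close Fernhollow (overflow 17)
  23÷3 = 7 each, +1 to first 2
Round 2: Ashgrove=25 Cedarfen=22 Dunmere=19 → close Ashgrove (overflow 13)
  25÷2 = 12 each, +1 to first 1
Round 3: Cedarfen=35 Dunmere=31 → close Cedarfen (overflow 25)
  35÷1 = 35 each, +1 to first 0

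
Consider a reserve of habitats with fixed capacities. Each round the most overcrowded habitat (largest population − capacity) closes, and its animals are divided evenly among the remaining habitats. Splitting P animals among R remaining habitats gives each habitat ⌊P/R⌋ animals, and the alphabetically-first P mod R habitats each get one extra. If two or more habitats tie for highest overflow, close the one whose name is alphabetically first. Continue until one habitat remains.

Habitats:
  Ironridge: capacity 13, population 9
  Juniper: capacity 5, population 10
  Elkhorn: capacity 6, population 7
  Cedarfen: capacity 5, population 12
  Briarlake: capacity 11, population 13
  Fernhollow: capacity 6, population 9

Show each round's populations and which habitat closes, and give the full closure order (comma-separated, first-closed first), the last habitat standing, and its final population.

Closure order: Cedarfen, Juniper, Briarlake, Elkhorn, Fernhollow
Last habitat: Ironridge with 60 animals

Round 1: Briarlake=13 Cedarfen=12 Elkhorn=7 Fernhollow=9 Ironridge=9 Juniper=10 → close Cedarfen (overflow 7)
  12÷5 = 2 each, +1 to first 2
Round 2: Briarlake=16 Elkhorn=10 Fernhollow=11 Ironridge=11 Juniper=12 → close Juniper (overflow 7)
  12÷4 = 3 each, +1 to first 0
Round 3: Briarlake=19 Elkhorn=13 Fernhollow=14 Ironridge=14 → close Briarlake (overflow 8)
  19÷3 = 6 each, +1 to first 1
Round 4: Elkhorn=20 Fernhollow=20 Ironridge=20 → close Elkhorn (overflow 14)
  20÷2 = 10 each, +1 to first 0
Round 5: Fernhollow=30 Ironridge=30 → close Fernhollow (overflow 24)
  30÷1 = 30 each, +1 to first 0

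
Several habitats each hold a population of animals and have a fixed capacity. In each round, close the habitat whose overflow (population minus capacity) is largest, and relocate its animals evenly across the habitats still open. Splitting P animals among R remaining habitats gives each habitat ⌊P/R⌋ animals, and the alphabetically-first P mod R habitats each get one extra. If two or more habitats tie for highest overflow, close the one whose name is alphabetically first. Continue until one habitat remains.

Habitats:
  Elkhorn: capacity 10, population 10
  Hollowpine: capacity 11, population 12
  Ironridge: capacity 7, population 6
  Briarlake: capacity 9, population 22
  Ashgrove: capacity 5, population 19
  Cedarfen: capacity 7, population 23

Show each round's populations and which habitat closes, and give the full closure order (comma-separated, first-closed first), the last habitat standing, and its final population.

Round 1: Ashgrove=19 Briarlake=22 Cedarfen=23 Elkhorn=10 Hollowpine=12 Ironridge=6 → close Cedarfen (overflow 16)
  23÷5 = 4 each, +1 to first 3
Round 2: Ashgrove=24 Briarlake=27 Elkhorn=15 Hollowpine=16 Ironridge=10 → close Ashgrove (overflow 19)
  24÷4 = 6 each, +1 to first 0
Round 3: Briarlake=33 Elkhorn=21 Hollowpine=22 Ironridge=16 → close Briarlake (overflow 24)
  33÷3 = 11 each, +1 to first 0
Round 4: Elkhorn=32 Hollowpine=33 Ironridge=27 → close Elkhorn (overflow 22)
  32÷2 = 16 each, +1 to first 0
Round 5: Hollowpine=49 Ironridge=43 → close Hollowpine (overflow 38)
  49÷1 = 49 each, +1 to first 0

Closure order: Cedarfen, Ashgrove, Briarlake, Elkhorn, Hollowpine
Last habitat: Ironridge with 92 animals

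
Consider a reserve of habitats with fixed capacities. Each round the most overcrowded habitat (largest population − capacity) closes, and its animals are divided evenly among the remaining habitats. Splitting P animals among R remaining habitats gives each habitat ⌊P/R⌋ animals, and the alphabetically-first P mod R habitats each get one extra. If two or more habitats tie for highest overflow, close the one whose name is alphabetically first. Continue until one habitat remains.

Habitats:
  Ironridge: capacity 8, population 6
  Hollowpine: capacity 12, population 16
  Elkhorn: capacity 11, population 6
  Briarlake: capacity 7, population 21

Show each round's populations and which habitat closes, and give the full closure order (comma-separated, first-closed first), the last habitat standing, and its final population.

Round 1: Briarlake=21 Elkhorn=6 Hollowpine=16 Ironridge=6 → close Briarlake (overflow 14)
  21÷3 = 7 each, +1 to first 0
Round 2: Elkhorn=13 Hollowpine=23 Ironridge=13 → close Hollowpine (overflow 11)
  23÷2 = 11 each, +1 to first 1
Round 3: Elkhorn=25 Ironridge=24 → close Ironridge (overflow 16)
  24÷1 = 24 each, +1 to first 0

Closure order: Briarlake, Hollowpine, Ironridge
Last habitat: Elkhorn with 49 animals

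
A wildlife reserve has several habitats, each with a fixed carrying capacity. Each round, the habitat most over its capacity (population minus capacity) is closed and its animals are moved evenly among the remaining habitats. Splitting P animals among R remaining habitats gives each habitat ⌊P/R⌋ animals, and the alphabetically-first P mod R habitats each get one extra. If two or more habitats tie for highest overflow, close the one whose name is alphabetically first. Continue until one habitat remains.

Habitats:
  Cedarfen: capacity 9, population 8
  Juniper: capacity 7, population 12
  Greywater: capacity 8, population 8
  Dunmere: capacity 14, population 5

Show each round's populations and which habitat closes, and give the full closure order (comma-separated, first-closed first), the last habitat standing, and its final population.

Closure order: Juniper, Greywater, Cedarfen
Last habitat: Dunmere with 33 animals

Round 1: Cedarfen=8 Dunmere=5 Greywater=8 Juniper=12 → close Juniper (overflow 5)
  12÷3 = 4 each, +1 to first 0
Round 2: Cedarfen=12 Dunmere=9 Greywater=12 → close Greywater (overflow 4)
  12÷2 = 6 each, +1 to first 0
Round 3: Cedarfen=18 Dunmere=15 → close Cedarfen (overflow 9)
  18÷1 = 18 each, +1 to first 0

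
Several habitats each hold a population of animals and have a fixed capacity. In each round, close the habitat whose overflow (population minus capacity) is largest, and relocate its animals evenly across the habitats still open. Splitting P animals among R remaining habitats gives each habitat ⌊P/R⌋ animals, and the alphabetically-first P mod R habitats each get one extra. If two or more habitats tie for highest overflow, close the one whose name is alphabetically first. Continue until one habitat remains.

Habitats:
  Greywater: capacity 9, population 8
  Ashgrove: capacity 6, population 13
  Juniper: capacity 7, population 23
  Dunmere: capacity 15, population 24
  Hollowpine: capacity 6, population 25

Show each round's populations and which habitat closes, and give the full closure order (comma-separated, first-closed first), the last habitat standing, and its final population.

Closure order: Hollowpine, Juniper, Dunmere, Ashgrove
Last habitat: Greywater with 93 animals

Round 1: Ashgrove=13 Dunmere=24 Greywater=8 Hollowpine=25 Juniper=23 → close Hollowpine (overflow 19)
  25÷4 = 6 each, +1 to first 1
Round 2: Ashgrove=20 Dunmere=30 Greywater=14 Juniper=29 → close Juniper (overflow 22)
  29÷3 = 9 each, +1 to first 2
Round 3: Ashgrove=30 Dunmere=40 Greywater=23 → close Dunmere (overflow 25)
  40÷2 = 20 each, +1 to first 0
Round 4: Ashgrove=50 Greywater=43 → close Ashgrove (overflow 44)
  50÷1 = 50 each, +1 to first 0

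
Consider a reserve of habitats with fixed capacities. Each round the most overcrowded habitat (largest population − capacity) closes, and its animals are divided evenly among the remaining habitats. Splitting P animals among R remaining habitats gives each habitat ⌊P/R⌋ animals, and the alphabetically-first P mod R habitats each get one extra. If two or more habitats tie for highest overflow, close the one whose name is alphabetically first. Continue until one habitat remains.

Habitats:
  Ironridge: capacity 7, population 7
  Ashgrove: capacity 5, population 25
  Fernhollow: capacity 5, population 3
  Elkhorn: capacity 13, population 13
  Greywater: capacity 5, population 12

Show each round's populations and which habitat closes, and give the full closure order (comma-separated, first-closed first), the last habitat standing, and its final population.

Closure order: Ashgrove, Greywater, Elkhorn, Ironridge
Last habitat: Fernhollow with 60 animals

Round 1: Ashgrove=25 Elkhorn=13 Fernhollow=3 Greywater=12 Ironridge=7 → close Ashgrove (overflow 20)
  25÷4 = 6 each, +1 to first 1
Round 2: Elkhorn=20 Fernhollow=9 Greywater=18 Ironridge=13 → close Greywater (overflow 13)
  18÷3 = 6 each, +1 to first 0
Round 3: Elkhorn=26 Fernhollow=15 Ironridge=19 → close Elkhorn (overflow 13)
  26÷2 = 13 each, +1 to first 0
Round 4: Fernhollow=28 Ironridge=32 → close Ironridge (overflow 25)
  32÷1 = 32 each, +1 to first 0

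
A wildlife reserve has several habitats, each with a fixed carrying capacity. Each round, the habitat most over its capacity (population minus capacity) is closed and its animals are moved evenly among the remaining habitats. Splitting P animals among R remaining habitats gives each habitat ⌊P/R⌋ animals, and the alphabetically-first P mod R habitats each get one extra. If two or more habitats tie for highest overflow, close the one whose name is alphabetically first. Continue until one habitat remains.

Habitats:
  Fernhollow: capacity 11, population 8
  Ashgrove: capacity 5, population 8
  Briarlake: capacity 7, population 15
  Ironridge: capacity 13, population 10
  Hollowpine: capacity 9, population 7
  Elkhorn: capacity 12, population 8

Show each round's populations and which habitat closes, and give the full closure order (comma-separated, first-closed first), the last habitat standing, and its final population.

Round 1: Ashgrove=8 Briarlake=15 Elkhorn=8 Fernhollow=8 Hollowpine=7 Ironridge=10 → close Briarlake (overflow 8)
  15÷5 = 3 each, +1 to first 0
Round 2: Ashgrove=11 Elkhorn=11 Fernhollow=11 Hollowpine=10 Ironridge=13 → close Ashgrove (overflow 6)
  11÷4 = 2 each, +1 to first 3
Round 3: Elkhorn=14 Fernhollow=14 Hollowpine=13 Ironridge=15 → close Hollowpine (overflow 4)
  13÷3 = 4 each, +1 to first 1
Round 4: Elkhorn=19 Fernhollow=18 Ironridge=19 → close Elkhorn (overflow 7)
  19÷2 = 9 each, +1 to first 1
Round 5: Fernhollow=28 Ironridge=28 → close Fernhollow (overflow 17)
  28÷1 = 28 each, +1 to first 0

Closure order: Briarlake, Ashgrove, Hollowpine, Elkhorn, Fernhollow
Last habitat: Ironridge with 56 animals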